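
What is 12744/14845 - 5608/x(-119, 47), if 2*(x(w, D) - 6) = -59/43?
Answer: -7153741352/6784165 ≈ -1054.5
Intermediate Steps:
x(w, D) = 457/86 (x(w, D) = 6 + (-59/43)/2 = 6 + (-59*1/43)/2 = 6 + (1/2)*(-59/43) = 6 - 59/86 = 457/86)
12744/14845 - 5608/x(-119, 47) = 12744/14845 - 5608/457/86 = 12744*(1/14845) - 5608*86/457 = 12744/14845 - 482288/457 = -7153741352/6784165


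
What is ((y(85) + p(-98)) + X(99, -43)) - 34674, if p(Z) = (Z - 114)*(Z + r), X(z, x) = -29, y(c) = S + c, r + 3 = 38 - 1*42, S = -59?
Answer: -12417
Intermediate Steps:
r = -7 (r = -3 + (38 - 1*42) = -3 + (38 - 42) = -3 - 4 = -7)
y(c) = -59 + c
p(Z) = (-114 + Z)*(-7 + Z) (p(Z) = (Z - 114)*(Z - 7) = (-114 + Z)*(-7 + Z))
((y(85) + p(-98)) + X(99, -43)) - 34674 = (((-59 + 85) + (798 + (-98)² - 121*(-98))) - 29) - 34674 = ((26 + (798 + 9604 + 11858)) - 29) - 34674 = ((26 + 22260) - 29) - 34674 = (22286 - 29) - 34674 = 22257 - 34674 = -12417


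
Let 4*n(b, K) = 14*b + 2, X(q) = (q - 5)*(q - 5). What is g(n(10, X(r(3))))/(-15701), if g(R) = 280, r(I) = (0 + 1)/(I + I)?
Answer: -40/2243 ≈ -0.017833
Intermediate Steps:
r(I) = 1/(2*I)
X(q) = (-5 + q)**2 (X(q) = (-5 + q)*(-5 + q) = (-5 + q)**2)
n(b, K) = 1/2 + 7*b/2 (n(b, K) = (14*b + 2)/4 = (2 + 14*b)/4 = 1/2 + 7*b/2)
g(n(10, X(r(3))))/(-15701) = 280/(-15701) = 280*(-1/15701) = -40/2243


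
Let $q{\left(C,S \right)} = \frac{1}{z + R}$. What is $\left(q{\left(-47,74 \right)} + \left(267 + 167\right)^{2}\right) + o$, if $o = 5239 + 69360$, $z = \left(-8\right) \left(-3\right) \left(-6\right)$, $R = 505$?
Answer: $\frac{94926756}{361} \approx 2.6296 \cdot 10^{5}$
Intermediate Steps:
$z = -144$ ($z = 24 \left(-6\right) = -144$)
$o = 74599$
$q{\left(C,S \right)} = \frac{1}{361}$ ($q{\left(C,S \right)} = \frac{1}{-144 + 505} = \frac{1}{361}$)
$\left(q{\left(-47,74 \right)} + \left(267 + 167\right)^{2}\right) + o = \left(\frac{1}{361} + \left(267 + 167\right)^{2}\right) + 74599 = \left(\frac{1}{361} + 434^{2}\right) + 74599 = \left(\frac{1}{361} + 188356\right) + 74599 = \frac{67996517}{361} + 74599 = \frac{94926756}{361}$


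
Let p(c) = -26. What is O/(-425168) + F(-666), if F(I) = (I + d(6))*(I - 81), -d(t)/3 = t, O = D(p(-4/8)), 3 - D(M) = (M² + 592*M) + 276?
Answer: 217238724821/425168 ≈ 5.1095e+5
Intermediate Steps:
D(M) = -273 - M² - 592*M (D(M) = 3 - ((M² + 592*M) + 276) = 3 - (276 + M² + 592*M) = 3 + (-276 - M² - 592*M) = -273 - M² - 592*M)
O = 14443 (O = -273 - 1*(-26)² - 592*(-26) = -273 - 1*676 + 15392 = -273 - 676 + 15392 = 14443)
d(t) = -3*t
F(I) = (-81 + I)*(-18 + I) (F(I) = (I - 3*6)*(I - 81) = (I - 18)*(-81 + I) = (-18 + I)*(-81 + I) = (-81 + I)*(-18 + I))
O/(-425168) + F(-666) = 14443/(-425168) + (1458 + (-666)² - 99*(-666)) = 14443*(-1/425168) + (1458 + 443556 + 65934) = -14443/425168 + 510948 = 217238724821/425168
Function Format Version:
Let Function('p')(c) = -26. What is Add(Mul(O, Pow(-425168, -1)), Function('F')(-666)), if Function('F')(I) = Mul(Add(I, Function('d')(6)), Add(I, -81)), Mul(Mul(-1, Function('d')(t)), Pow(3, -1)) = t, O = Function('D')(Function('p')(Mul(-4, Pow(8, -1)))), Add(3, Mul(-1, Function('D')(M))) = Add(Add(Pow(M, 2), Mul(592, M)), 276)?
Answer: Rational(217238724821, 425168) ≈ 5.1095e+5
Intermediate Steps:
Function('D')(M) = Add(-273, Mul(-1, Pow(M, 2)), Mul(-592, M)) (Function('D')(M) = Add(3, Mul(-1, Add(Add(Pow(M, 2), Mul(592, M)), 276))) = Add(3, Mul(-1, Add(276, Pow(M, 2), Mul(592, M)))) = Add(3, Add(-276, Mul(-1, Pow(M, 2)), Mul(-592, M))) = Add(-273, Mul(-1, Pow(M, 2)), Mul(-592, M)))
O = 14443 (O = Add(-273, Mul(-1, Pow(-26, 2)), Mul(-592, -26)) = Add(-273, Mul(-1, 676), 15392) = Add(-273, -676, 15392) = 14443)
Function('d')(t) = Mul(-3, t)
Function('F')(I) = Mul(Add(-81, I), Add(-18, I)) (Function('F')(I) = Mul(Add(I, Mul(-3, 6)), Add(I, -81)) = Mul(Add(I, -18), Add(-81, I)) = Mul(Add(-18, I), Add(-81, I)) = Mul(Add(-81, I), Add(-18, I)))
Add(Mul(O, Pow(-425168, -1)), Function('F')(-666)) = Add(Mul(14443, Pow(-425168, -1)), Add(1458, Pow(-666, 2), Mul(-99, -666))) = Add(Mul(14443, Rational(-1, 425168)), Add(1458, 443556, 65934)) = Add(Rational(-14443, 425168), 510948) = Rational(217238724821, 425168)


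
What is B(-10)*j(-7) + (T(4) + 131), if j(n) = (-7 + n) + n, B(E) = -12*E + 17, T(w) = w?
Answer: -2742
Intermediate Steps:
B(E) = 17 - 12*E
j(n) = -7 + 2*n
B(-10)*j(-7) + (T(4) + 131) = (17 - 12*(-10))*(-7 + 2*(-7)) + (4 + 131) = (17 + 120)*(-7 - 14) + 135 = 137*(-21) + 135 = -2877 + 135 = -2742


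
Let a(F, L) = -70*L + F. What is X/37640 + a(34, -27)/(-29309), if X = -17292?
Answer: -144807647/275797690 ≈ -0.52505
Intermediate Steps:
a(F, L) = F - 70*L
X/37640 + a(34, -27)/(-29309) = -17292/37640 + (34 - 70*(-27))/(-29309) = -17292*1/37640 + (34 + 1890)*(-1/29309) = -4323/9410 + 1924*(-1/29309) = -4323/9410 - 1924/29309 = -144807647/275797690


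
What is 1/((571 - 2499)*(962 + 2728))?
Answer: -1/7114320 ≈ -1.4056e-7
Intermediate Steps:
1/((571 - 2499)*(962 + 2728)) = 1/(-1928*3690) = 1/(-7114320) = -1/7114320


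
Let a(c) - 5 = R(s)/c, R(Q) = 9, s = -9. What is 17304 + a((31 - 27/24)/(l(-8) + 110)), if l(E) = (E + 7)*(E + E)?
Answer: 4145923/239 ≈ 17347.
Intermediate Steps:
l(E) = 2*E*(7 + E) (l(E) = (7 + E)*(2*E) = 2*E*(7 + E))
a(c) = 5 + 9/c
17304 + a((31 - 27/24)/(l(-8) + 110)) = 17304 + (5 + 9/(((31 - 27/24)/(2*(-8)*(7 - 8) + 110)))) = 17304 + (5 + 9/(((31 - 27*1/24)/(2*(-8)*(-1) + 110)))) = 17304 + (5 + 9/(((31 - 9/8)/(16 + 110)))) = 17304 + (5 + 9/(((239/8)/126))) = 17304 + (5 + 9/(((239/8)*(1/126)))) = 17304 + (5 + 9/(239/1008)) = 17304 + (5 + 9*(1008/239)) = 17304 + (5 + 9072/239) = 17304 + 10267/239 = 4145923/239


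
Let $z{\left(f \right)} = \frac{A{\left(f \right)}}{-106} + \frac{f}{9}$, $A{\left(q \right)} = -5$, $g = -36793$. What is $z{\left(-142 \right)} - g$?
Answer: $\frac{35085515}{954} \approx 36777.0$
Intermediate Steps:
$z{\left(f \right)} = \frac{5}{106} + \frac{f}{9}$ ($z{\left(f \right)} = - \frac{5}{-106} + \frac{f}{9} = \left(-5\right) \left(- \frac{1}{106}\right) + f \frac{1}{9} = \frac{5}{106} + \frac{f}{9}$)
$z{\left(-142 \right)} - g = \left(\frac{5}{106} + \frac{1}{9} \left(-142\right)\right) - -36793 = \left(\frac{5}{106} - \frac{142}{9}\right) + 36793 = - \frac{15007}{954} + 36793 = \frac{35085515}{954}$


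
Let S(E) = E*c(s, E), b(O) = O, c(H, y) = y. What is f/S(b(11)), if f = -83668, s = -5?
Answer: -83668/121 ≈ -691.47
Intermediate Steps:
S(E) = E**2 (S(E) = E*E = E**2)
f/S(b(11)) = -83668/(11**2) = -83668/121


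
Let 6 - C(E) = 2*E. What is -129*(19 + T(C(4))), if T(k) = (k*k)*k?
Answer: -1419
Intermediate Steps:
C(E) = 6 - 2*E
T(k) = k**3 (T(k) = k**2*k = k**3)
-129*(19 + T(C(4))) = -129*(19 + (6 - 2*4)**3) = -129*(19 + (6 - 8)**3) = -129*(19 + (-2)**3) = -129*(19 - 8) = -129*11 = -1419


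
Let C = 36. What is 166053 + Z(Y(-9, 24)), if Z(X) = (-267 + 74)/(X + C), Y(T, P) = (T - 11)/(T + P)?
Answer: 17268933/104 ≈ 1.6605e+5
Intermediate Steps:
Y(T, P) = (-11 + T)/(P + T)
Z(X) = -193/(36 + X) (Z(X) = (-267 + 74)/(X + 36) = -193/(36 + X))
166053 + Z(Y(-9, 24)) = 166053 - 193/(36 + (-11 - 9)/(24 - 9)) = 166053 - 193/(36 - 20/15) = 166053 - 193/(36 + (1/15)*(-20)) = 166053 - 193/(36 - 4/3) = 166053 - 193/104/3 = 166053 - 193*3/104 = 166053 - 579/104 = 17268933/104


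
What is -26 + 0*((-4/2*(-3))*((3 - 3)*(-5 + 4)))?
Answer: -26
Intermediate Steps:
-26 + 0*((-4/2*(-3))*((3 - 3)*(-5 + 4))) = -26 + 0*((-4*1/2*(-3))*(0*(-1))) = -26 + 0*(-2*(-3)*0) = -26 + 0*(6*0) = -26 + 0*0 = -26 + 0 = -26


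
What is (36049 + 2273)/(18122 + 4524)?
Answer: 19161/11323 ≈ 1.6922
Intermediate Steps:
(36049 + 2273)/(18122 + 4524) = 38322/22646 = 38322*(1/22646) = 19161/11323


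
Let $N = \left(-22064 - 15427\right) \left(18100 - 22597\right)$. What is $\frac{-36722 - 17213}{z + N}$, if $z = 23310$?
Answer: $- \frac{2345}{7331319} \approx -0.00031986$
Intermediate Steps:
$N = 168597027$ ($N = \left(-37491\right) \left(-4497\right) = 168597027$)
$\frac{-36722 - 17213}{z + N} = \frac{-36722 - 17213}{23310 + 168597027} = - \frac{53935}{168620337} = \left(-53935\right) \frac{1}{168620337} = - \frac{2345}{7331319}$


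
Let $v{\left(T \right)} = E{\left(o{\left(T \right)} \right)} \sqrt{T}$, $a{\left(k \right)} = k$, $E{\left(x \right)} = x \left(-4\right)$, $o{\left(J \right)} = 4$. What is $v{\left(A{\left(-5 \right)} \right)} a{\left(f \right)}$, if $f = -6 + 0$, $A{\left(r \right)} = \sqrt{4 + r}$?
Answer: $96 \sqrt[4]{-1} \approx 67.882 + 67.882 i$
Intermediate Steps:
$f = -6$
$E{\left(x \right)} = - 4 x$
$v{\left(T \right)} = - 16 \sqrt{T}$ ($v{\left(T \right)} = \left(-4\right) 4 \sqrt{T} = - 16 \sqrt{T}$)
$v{\left(A{\left(-5 \right)} \right)} a{\left(f \right)} = - 16 \sqrt{\sqrt{4 - 5}} \left(-6\right) = - 16 \sqrt{\sqrt{-1}} \left(-6\right) = - 16 \sqrt{i} \left(-6\right) = 96 \sqrt{i}$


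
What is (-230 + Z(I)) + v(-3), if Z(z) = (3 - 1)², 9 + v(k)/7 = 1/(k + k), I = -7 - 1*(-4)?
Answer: -1741/6 ≈ -290.17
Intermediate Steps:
I = -3 (I = -7 + 4 = -3)
v(k) = -63 + 7/(2*k) (v(k) = -63 + 7/(k + k) = -63 + 7/((2*k)) = -63 + 7*(1/(2*k)) = -63 + 7/(2*k))
Z(z) = 4 (Z(z) = 2² = 4)
(-230 + Z(I)) + v(-3) = (-230 + 4) + (-63 + (7/2)/(-3)) = -226 + (-63 + (7/2)*(-⅓)) = -226 + (-63 - 7/6) = -226 - 385/6 = -1741/6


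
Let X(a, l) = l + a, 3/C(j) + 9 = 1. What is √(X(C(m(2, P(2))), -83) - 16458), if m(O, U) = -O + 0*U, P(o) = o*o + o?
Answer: I*√264662/4 ≈ 128.61*I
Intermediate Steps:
P(o) = o + o² (P(o) = o² + o = o + o²)
m(O, U) = -O (m(O, U) = -O + 0 = -O)
C(j) = -3/8 (C(j) = 3/(-9 + 1) = 3/(-8) = 3*(-⅛) = -3/8)
X(a, l) = a + l
√(X(C(m(2, P(2))), -83) - 16458) = √((-3/8 - 83) - 16458) = √(-667/8 - 16458) = √(-132331/8) = I*√264662/4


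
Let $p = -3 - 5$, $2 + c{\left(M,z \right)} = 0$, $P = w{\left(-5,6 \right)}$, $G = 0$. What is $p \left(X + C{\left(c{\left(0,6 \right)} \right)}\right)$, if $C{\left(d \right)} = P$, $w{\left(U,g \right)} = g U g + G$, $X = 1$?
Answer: $1432$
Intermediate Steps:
$w{\left(U,g \right)} = U g^{2}$ ($w{\left(U,g \right)} = g U g + 0 = U g g + 0 = U g^{2} + 0 = U g^{2}$)
$P = -180$ ($P = - 5 \cdot 6^{2} = \left(-5\right) 36 = -180$)
$c{\left(M,z \right)} = -2$ ($c{\left(M,z \right)} = -2 + 0 = -2$)
$p = -8$ ($p = -3 - 5 = -8$)
$C{\left(d \right)} = -180$
$p \left(X + C{\left(c{\left(0,6 \right)} \right)}\right) = - 8 \left(1 - 180\right) = \left(-8\right) \left(-179\right) = 1432$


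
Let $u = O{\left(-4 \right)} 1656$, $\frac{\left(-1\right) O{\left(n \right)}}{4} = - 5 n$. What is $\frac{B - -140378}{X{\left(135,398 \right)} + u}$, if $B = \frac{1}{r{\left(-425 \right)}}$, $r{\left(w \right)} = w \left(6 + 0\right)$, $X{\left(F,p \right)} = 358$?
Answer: $- \frac{357963899}{336911100} \approx -1.0625$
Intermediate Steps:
$O{\left(n \right)} = 20 n$ ($O{\left(n \right)} = - 4 \left(- 5 n\right) = 20 n$)
$u = -132480$ ($u = 20 \left(-4\right) 1656 = \left(-80\right) 1656 = -132480$)
$r{\left(w \right)} = 6 w$ ($r{\left(w \right)} = w 6 = 6 w$)
$B = - \frac{1}{2550}$ ($B = \frac{1}{6 \left(-425\right)} = \frac{1}{-2550} = - \frac{1}{2550} \approx -0.00039216$)
$\frac{B - -140378}{X{\left(135,398 \right)} + u} = \frac{- \frac{1}{2550} - -140378}{358 - 132480} = \frac{- \frac{1}{2550} + 140378}{-132122} = \frac{357963899}{2550} \left(- \frac{1}{132122}\right) = - \frac{357963899}{336911100}$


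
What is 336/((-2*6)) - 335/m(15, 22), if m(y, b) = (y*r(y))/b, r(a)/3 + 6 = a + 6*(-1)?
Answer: -2230/27 ≈ -82.593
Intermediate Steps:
r(a) = -36 + 3*a (r(a) = -18 + 3*(a + 6*(-1)) = -18 + 3*(a - 6) = -18 + 3*(-6 + a) = -18 + (-18 + 3*a) = -36 + 3*a)
m(y, b) = y*(-36 + 3*y)/b (m(y, b) = (y*(-36 + 3*y))/b = y*(-36 + 3*y)/b)
336/((-2*6)) - 335/m(15, 22) = 336/((-2*6)) - 335*22/(45*(-12 + 15)) = 336/(-12) - 335/(3*15*(1/22)*3) = 336*(-1/12) - 335/135/22 = -28 - 335*22/135 = -28 - 1474/27 = -2230/27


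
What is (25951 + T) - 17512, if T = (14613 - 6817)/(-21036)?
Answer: 44378752/5259 ≈ 8438.6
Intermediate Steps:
T = -1949/5259 (T = 7796*(-1/21036) = -1949/5259 ≈ -0.37060)
(25951 + T) - 17512 = (25951 - 1949/5259) - 17512 = 136474360/5259 - 17512 = 44378752/5259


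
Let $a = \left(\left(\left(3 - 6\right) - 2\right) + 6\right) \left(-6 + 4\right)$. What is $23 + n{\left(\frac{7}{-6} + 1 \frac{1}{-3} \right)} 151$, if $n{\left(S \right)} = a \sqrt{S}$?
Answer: $23 - 151 i \sqrt{6} \approx 23.0 - 369.87 i$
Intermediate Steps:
$a = -2$ ($a = \left(\left(\left(3 - 6\right) - 2\right) + 6\right) \left(-2\right) = \left(\left(-3 - 2\right) + 6\right) \left(-2\right) = \left(-5 + 6\right) \left(-2\right) = 1 \left(-2\right) = -2$)
$n{\left(S \right)} = - 2 \sqrt{S}$
$23 + n{\left(\frac{7}{-6} + 1 \frac{1}{-3} \right)} 151 = 23 + - 2 \sqrt{\frac{7}{-6} + 1 \frac{1}{-3}} \cdot 151 = 23 + - 2 \sqrt{7 \left(- \frac{1}{6}\right) + 1 \left(- \frac{1}{3}\right)} 151 = 23 + - 2 \sqrt{- \frac{7}{6} - \frac{1}{3}} \cdot 151 = 23 + - 2 \sqrt{- \frac{3}{2}} \cdot 151 = 23 + - 2 \frac{i \sqrt{6}}{2} \cdot 151 = 23 + - i \sqrt{6} \cdot 151 = 23 - 151 i \sqrt{6}$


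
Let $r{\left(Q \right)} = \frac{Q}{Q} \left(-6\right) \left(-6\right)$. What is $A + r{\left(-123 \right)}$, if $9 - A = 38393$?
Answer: $-38348$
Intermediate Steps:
$A = -38384$ ($A = 9 - 38393 = -38384$)
$r{\left(Q \right)} = 36$ ($r{\left(Q \right)} = 1 \left(-6\right) \left(-6\right) = \left(-6\right) \left(-6\right) = 36$)
$A + r{\left(-123 \right)} = -38384 + 36 = -38348$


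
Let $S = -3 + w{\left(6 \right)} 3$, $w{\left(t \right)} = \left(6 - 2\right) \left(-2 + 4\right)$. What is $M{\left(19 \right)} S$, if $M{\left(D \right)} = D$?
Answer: $399$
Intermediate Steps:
$w{\left(t \right)} = 8$ ($w{\left(t \right)} = 4 \cdot 2 = 8$)
$S = 21$ ($S = -3 + 8 \cdot 3 = -3 + 24 = 21$)
$M{\left(19 \right)} S = 19 \cdot 21 = 399$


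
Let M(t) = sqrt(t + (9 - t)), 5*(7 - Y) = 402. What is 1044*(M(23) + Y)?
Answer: -367488/5 ≈ -73498.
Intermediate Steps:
Y = -367/5 (Y = 7 - 1/5*402 = 7 - 402/5 = -367/5 ≈ -73.400)
M(t) = 3 (M(t) = sqrt(9) = 3)
1044*(M(23) + Y) = 1044*(3 - 367/5) = 1044*(-352/5) = -367488/5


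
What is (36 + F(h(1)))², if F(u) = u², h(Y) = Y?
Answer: 1369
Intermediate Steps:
(36 + F(h(1)))² = (36 + 1²)² = (36 + 1)² = 37² = 1369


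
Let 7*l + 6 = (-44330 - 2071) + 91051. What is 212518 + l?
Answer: 1532270/7 ≈ 2.1890e+5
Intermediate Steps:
l = 44644/7 (l = -6/7 + ((-44330 - 2071) + 91051)/7 = -6/7 + (-46401 + 91051)/7 = -6/7 + (⅐)*44650 = -6/7 + 44650/7 = 44644/7 ≈ 6377.7)
212518 + l = 212518 + 44644/7 = 1532270/7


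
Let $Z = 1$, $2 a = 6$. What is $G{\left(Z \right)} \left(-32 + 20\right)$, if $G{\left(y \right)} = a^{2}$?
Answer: $-108$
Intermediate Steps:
$a = 3$ ($a = \frac{1}{2} \cdot 6 = 3$)
$G{\left(y \right)} = 9$ ($G{\left(y \right)} = 3^{2} = 9$)
$G{\left(Z \right)} \left(-32 + 20\right) = 9 \left(-32 + 20\right) = 9 \left(-12\right) = -108$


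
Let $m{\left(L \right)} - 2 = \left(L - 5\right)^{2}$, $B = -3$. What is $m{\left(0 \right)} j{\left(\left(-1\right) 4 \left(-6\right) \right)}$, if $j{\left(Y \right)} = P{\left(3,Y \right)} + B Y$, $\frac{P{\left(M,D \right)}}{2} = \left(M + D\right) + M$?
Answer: $-324$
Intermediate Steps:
$P{\left(M,D \right)} = 2 D + 4 M$ ($P{\left(M,D \right)} = 2 \left(\left(M + D\right) + M\right) = 2 \left(\left(D + M\right) + M\right) = 2 \left(D + 2 M\right) = 2 D + 4 M$)
$j{\left(Y \right)} = 12 - Y$ ($j{\left(Y \right)} = \left(2 Y + 4 \cdot 3\right) - 3 Y = \left(2 Y + 12\right) - 3 Y = \left(12 + 2 Y\right) - 3 Y = 12 - Y$)
$m{\left(L \right)} = 2 + \left(-5 + L\right)^{2}$ ($m{\left(L \right)} = 2 + \left(L - 5\right)^{2} = 2 + \left(-5 + L\right)^{2}$)
$m{\left(0 \right)} j{\left(\left(-1\right) 4 \left(-6\right) \right)} = \left(2 + \left(-5 + 0\right)^{2}\right) \left(12 - \left(-1\right) 4 \left(-6\right)\right) = \left(2 + \left(-5\right)^{2}\right) \left(12 - \left(-4\right) \left(-6\right)\right) = \left(2 + 25\right) \left(12 - 24\right) = 27 \left(12 - 24\right) = 27 \left(-12\right) = -324$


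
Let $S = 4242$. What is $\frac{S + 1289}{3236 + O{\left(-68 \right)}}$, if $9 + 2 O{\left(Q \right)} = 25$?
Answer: $\frac{5531}{3244} \approx 1.705$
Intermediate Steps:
$O{\left(Q \right)} = 8$ ($O{\left(Q \right)} = - \frac{9}{2} + \frac{1}{2} \cdot 25 = - \frac{9}{2} + \frac{25}{2} = 8$)
$\frac{S + 1289}{3236 + O{\left(-68 \right)}} = \frac{4242 + 1289}{3236 + 8} = \frac{5531}{3244}$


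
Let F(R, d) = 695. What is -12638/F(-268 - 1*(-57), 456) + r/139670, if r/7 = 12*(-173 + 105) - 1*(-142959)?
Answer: -214724753/19414130 ≈ -11.060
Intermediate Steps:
r = 995001 (r = 7*(12*(-173 + 105) - 1*(-142959)) = 7*(12*(-68) + 142959) = 7*(-816 + 142959) = 7*142143 = 995001)
-12638/F(-268 - 1*(-57), 456) + r/139670 = -12638/695 + 995001/139670 = -214724753/19414130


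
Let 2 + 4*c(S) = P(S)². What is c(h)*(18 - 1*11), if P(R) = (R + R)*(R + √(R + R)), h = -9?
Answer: 71435/2 - 30618*I*√2 ≈ 35718.0 - 43300.0*I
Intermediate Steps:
P(R) = 2*R*(R + √2*√R) (P(R) = (2*R)*(R + √(2*R)) = (2*R)*(R + √2*√R) = 2*R*(R + √2*√R))
c(S) = -½ + (2*S² + 2*√2*S^(3/2))²/4
c(h)*(18 - 1*11) = (-½ + ((-9)² + √2*(-9)^(3/2))²)*(18 - 1*11) = (-½ + (81 + √2*(-27*I))²)*(18 - 11) = (-½ + (81 - 27*I*√2)²)*7 = -7/2 + 7*(81 - 27*I*√2)²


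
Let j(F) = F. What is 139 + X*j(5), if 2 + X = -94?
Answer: -341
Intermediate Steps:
X = -96 (X = -2 - 94 = -96)
139 + X*j(5) = 139 - 96*5 = 139 - 480 = -341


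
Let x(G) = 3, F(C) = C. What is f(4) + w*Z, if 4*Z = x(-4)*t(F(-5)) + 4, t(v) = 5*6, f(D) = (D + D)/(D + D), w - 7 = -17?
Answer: -234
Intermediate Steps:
w = -10 (w = 7 - 17 = -10)
f(D) = 1 (f(D) = (2*D)/((2*D)) = (2*D)*(1/(2*D)) = 1)
t(v) = 30
Z = 47/2 (Z = (3*30 + 4)/4 = (90 + 4)/4 = (1/4)*94 = 47/2 ≈ 23.500)
f(4) + w*Z = 1 - 10*47/2 = 1 - 235 = -234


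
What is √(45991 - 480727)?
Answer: 12*I*√3019 ≈ 659.34*I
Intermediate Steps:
√(45991 - 480727) = √(-434736) = 12*I*√3019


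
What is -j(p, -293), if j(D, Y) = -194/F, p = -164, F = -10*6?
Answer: -97/30 ≈ -3.2333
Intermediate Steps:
F = -60
j(D, Y) = 97/30 (j(D, Y) = -194/(-60) = -194*(-1/60) = 97/30)
-j(p, -293) = -1*97/30 = -97/30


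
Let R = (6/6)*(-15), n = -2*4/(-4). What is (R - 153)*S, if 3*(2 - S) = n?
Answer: -224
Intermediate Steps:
n = 2 (n = -8*(-1/4) = 2)
S = 4/3 (S = 2 - 1/3*2 = 2 - 2/3 = 4/3 ≈ 1.3333)
R = -15 (R = (6*(1/6))*(-15) = 1*(-15) = -15)
(R - 153)*S = (-15 - 153)*(4/3) = -168*4/3 = -224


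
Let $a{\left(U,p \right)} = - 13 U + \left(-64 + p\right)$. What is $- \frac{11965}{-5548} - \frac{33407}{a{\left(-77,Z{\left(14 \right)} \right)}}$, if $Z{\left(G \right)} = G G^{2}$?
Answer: $- \frac{141298871}{20422188} \approx -6.9189$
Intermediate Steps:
$Z{\left(G \right)} = G^{3}$
$a{\left(U,p \right)} = -64 + p - 13 U$
$- \frac{11965}{-5548} - \frac{33407}{a{\left(-77,Z{\left(14 \right)} \right)}} = - \frac{11965}{-5548} - \frac{33407}{-64 + 14^{3} - -1001} = \left(-11965\right) \left(- \frac{1}{5548}\right) - \frac{33407}{-64 + 2744 + 1001} = \frac{11965}{5548} - \frac{33407}{3681} = - \frac{141298871}{20422188}$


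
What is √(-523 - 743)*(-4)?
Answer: -4*I*√1266 ≈ -142.32*I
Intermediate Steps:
√(-523 - 743)*(-4) = √(-1266)*(-4) = (I*√1266)*(-4) = -4*I*√1266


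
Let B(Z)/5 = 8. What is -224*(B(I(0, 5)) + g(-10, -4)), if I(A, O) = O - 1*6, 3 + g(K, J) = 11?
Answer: -10752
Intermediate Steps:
g(K, J) = 8 (g(K, J) = -3 + 11 = 8)
I(A, O) = -6 + O (I(A, O) = O - 6 = -6 + O)
B(Z) = 40 (B(Z) = 5*8 = 40)
-224*(B(I(0, 5)) + g(-10, -4)) = -224*(40 + 8) = -224*48 = -10752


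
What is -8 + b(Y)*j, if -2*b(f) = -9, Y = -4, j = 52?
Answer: 226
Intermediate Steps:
b(f) = 9/2 (b(f) = -1/2*(-9) = 9/2)
-8 + b(Y)*j = -8 + (9/2)*52 = -8 + 234 = 226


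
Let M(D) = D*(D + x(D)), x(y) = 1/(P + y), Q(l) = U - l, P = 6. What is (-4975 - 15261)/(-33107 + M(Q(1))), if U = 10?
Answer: 101180/165127 ≈ 0.61274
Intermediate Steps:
Q(l) = 10 - l
x(y) = 1/(6 + y)
M(D) = D*(D + 1/(6 + D))
(-4975 - 15261)/(-33107 + M(Q(1))) = (-4975 - 15261)/(-33107 + (10 - 1*1)*(1 + (10 - 1*1)*(6 + (10 - 1*1)))/(6 + (10 - 1*1))) = -20236/(-33107 + (10 - 1)*(1 + (10 - 1)*(6 + (10 - 1)))/(6 + (10 - 1))) = -20236/(-33107 + 9*(1 + 9*(6 + 9))/(6 + 9)) = -20236/(-33107 + 9*(1 + 9*15)/15) = -20236/(-33107 + 9*(1/15)*(1 + 135)) = -20236/(-33107 + 9*(1/15)*136) = -20236/(-33107 + 408/5) = -20236/(-165127/5) = -20236*(-5/165127) = 101180/165127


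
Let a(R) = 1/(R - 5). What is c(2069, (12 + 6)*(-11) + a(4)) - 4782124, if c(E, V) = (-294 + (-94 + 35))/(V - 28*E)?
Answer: -277989649891/58131 ≈ -4.7821e+6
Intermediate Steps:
a(R) = 1/(-5 + R)
c(E, V) = -353/(V - 28*E) (c(E, V) = (-294 - 59)/(V - 28*E) = -353/(V - 28*E))
c(2069, (12 + 6)*(-11) + a(4)) - 4782124 = 353/(-((12 + 6)*(-11) + 1/(-5 + 4)) + 28*2069) - 4782124 = 353/(-(18*(-11) + 1/(-1)) + 57932) - 4782124 = 353/(-(-198 - 1) + 57932) - 4782124 = 353/(-1*(-199) + 57932) - 4782124 = 353/(199 + 57932) - 4782124 = 353/58131 - 4782124 = -277989649891/58131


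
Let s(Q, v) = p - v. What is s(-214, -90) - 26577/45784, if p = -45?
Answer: 2033703/45784 ≈ 44.419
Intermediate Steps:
s(Q, v) = -45 - v
s(-214, -90) - 26577/45784 = (-45 - 1*(-90)) - 26577/45784 = (-45 + 90) - 26577*1/45784 = 45 - 26577/45784 = 2033703/45784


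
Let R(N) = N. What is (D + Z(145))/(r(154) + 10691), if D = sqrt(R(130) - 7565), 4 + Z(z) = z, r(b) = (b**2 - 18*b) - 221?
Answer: 141/31414 + I*sqrt(7435)/31414 ≈ 0.0044884 + 0.0027448*I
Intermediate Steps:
r(b) = -221 + b**2 - 18*b
Z(z) = -4 + z
D = I*sqrt(7435) (D = sqrt(130 - 7565) = sqrt(-7435) = I*sqrt(7435) ≈ 86.226*I)
(D + Z(145))/(r(154) + 10691) = (I*sqrt(7435) + (-4 + 145))/((-221 + 154**2 - 18*154) + 10691) = (I*sqrt(7435) + 141)/((-221 + 23716 - 2772) + 10691) = (141 + I*sqrt(7435))/(20723 + 10691) = (141 + I*sqrt(7435))/31414 = (141 + I*sqrt(7435))*(1/31414) = 141/31414 + I*sqrt(7435)/31414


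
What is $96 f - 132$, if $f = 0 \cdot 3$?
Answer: $-132$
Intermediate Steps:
$f = 0$
$96 f - 132 = 96 \cdot 0 - 132 = 0 - 132 = -132$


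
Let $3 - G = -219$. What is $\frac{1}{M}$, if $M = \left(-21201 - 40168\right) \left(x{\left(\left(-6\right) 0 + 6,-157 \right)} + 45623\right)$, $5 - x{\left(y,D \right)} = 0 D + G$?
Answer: $- \frac{1}{2786520814} \approx -3.5887 \cdot 10^{-10}$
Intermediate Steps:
$G = 222$ ($G = 3 - -219 = 3 + 219 = 222$)
$x{\left(y,D \right)} = -217$ ($x{\left(y,D \right)} = 5 - \left(0 D + 222\right) = 5 - \left(0 + 222\right) = 5 - 222 = -217$)
$M = -2786520814$ ($M = \left(-21201 - 40168\right) \left(-217 + 45623\right) = \left(-61369\right) 45406 = -2786520814$)
$\frac{1}{M} = \frac{1}{-2786520814} = - \frac{1}{2786520814}$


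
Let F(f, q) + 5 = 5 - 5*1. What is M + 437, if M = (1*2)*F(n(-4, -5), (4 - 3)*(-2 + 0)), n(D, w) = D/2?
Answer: 427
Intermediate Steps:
n(D, w) = D/2 (n(D, w) = D*(½) = D/2)
F(f, q) = -5 (F(f, q) = -5 + (5 - 5*1) = -5 + (5 - 5) = -5 + 0 = -5)
M = -10 (M = (1*2)*(-5) = 2*(-5) = -10)
M + 437 = -10 + 437 = 427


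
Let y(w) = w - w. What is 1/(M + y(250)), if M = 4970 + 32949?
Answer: 1/37919 ≈ 2.6372e-5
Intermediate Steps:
M = 37919
y(w) = 0
1/(M + y(250)) = 1/(37919 + 0) = 1/37919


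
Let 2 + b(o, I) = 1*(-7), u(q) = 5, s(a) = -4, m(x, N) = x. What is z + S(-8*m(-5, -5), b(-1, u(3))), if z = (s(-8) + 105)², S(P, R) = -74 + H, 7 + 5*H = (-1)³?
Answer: 50627/5 ≈ 10125.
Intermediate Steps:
b(o, I) = -9 (b(o, I) = -2 + 1*(-7) = -2 - 7 = -9)
H = -8/5 (H = -7/5 + (⅕)*(-1)³ = -7/5 + (⅕)*(-1) = -7/5 - ⅕ = -8/5 ≈ -1.6000)
S(P, R) = -378/5 (S(P, R) = -74 - 8/5 = -378/5)
z = 10201 (z = (-4 + 105)² = 101² = 10201)
z + S(-8*m(-5, -5), b(-1, u(3))) = 10201 - 378/5 = 50627/5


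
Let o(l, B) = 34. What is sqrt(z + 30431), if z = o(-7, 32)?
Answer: 3*sqrt(3385) ≈ 174.54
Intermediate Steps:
z = 34
sqrt(z + 30431) = sqrt(34 + 30431) = sqrt(30465) = 3*sqrt(3385)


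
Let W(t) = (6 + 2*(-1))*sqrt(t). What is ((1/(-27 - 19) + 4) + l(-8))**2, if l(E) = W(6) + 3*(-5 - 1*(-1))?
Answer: 339297/2116 - 1476*sqrt(6)/23 ≈ 3.1550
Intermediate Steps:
W(t) = 4*sqrt(t) (W(t) = (6 - 2)*sqrt(t) = 4*sqrt(t))
l(E) = -12 + 4*sqrt(6) (l(E) = 4*sqrt(6) + 3*(-5 - 1*(-1)) = 4*sqrt(6) + 3*(-5 + 1) = 4*sqrt(6) + 3*(-4) = 4*sqrt(6) - 12 = -12 + 4*sqrt(6))
((1/(-27 - 19) + 4) + l(-8))**2 = ((1/(-27 - 19) + 4) + (-12 + 4*sqrt(6)))**2 = ((1/(-46) + 4) + (-12 + 4*sqrt(6)))**2 = ((-1/46 + 4) + (-12 + 4*sqrt(6)))**2 = (183/46 + (-12 + 4*sqrt(6)))**2 = (-369/46 + 4*sqrt(6))**2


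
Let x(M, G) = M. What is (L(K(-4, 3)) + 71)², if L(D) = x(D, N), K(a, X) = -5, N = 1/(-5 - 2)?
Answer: 4356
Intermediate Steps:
N = -⅐ (N = 1/(-7) = -⅐ ≈ -0.14286)
L(D) = D
(L(K(-4, 3)) + 71)² = (-5 + 71)² = 66² = 4356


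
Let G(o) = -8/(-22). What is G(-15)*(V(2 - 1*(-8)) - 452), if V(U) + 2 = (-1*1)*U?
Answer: -1856/11 ≈ -168.73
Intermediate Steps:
V(U) = -2 - U (V(U) = -2 + (-1*1)*U = -2 - U)
G(o) = 4/11 (G(o) = -8*(-1/22) = 4/11)
G(-15)*(V(2 - 1*(-8)) - 452) = 4*((-2 - (2 - 1*(-8))) - 452)/11 = 4*((-2 - (2 + 8)) - 452)/11 = 4*((-2 - 1*10) - 452)/11 = 4*((-2 - 10) - 452)/11 = 4*(-12 - 452)/11 = (4/11)*(-464) = -1856/11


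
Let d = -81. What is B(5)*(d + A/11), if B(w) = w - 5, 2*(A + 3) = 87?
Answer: 0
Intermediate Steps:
A = 81/2 (A = -3 + (½)*87 = -3 + 87/2 = 81/2 ≈ 40.500)
B(w) = -5 + w
B(5)*(d + A/11) = (-5 + 5)*(-81 + (81/2)/11) = 0*(-81 + (81/2)*(1/11)) = 0*(-81 + 81/22) = 0*(-1701/22) = 0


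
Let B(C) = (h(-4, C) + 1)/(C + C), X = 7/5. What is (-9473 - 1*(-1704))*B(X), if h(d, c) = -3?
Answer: 38845/7 ≈ 5549.3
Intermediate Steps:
X = 7/5 (X = 7*(1/5) = 7/5 ≈ 1.4000)
B(C) = -1/C (B(C) = (-3 + 1)/(C + C) = -2*1/(2*C) = -1/C)
(-9473 - 1*(-1704))*B(X) = (-9473 - 1*(-1704))*(-1/7/5) = (-9473 + 1704)*(-1*5/7) = -7769*(-5/7) = 38845/7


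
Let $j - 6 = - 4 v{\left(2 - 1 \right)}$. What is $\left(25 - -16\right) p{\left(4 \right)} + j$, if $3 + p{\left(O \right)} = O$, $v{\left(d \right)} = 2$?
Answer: $39$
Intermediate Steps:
$p{\left(O \right)} = -3 + O$
$j = -2$ ($j = 6 - 8 = -2$)
$\left(25 - -16\right) p{\left(4 \right)} + j = \left(25 - -16\right) \left(-3 + 4\right) - 2 = \left(25 + 16\right) 1 - 2 = 41 \cdot 1 - 2 = 41 - 2 = 39$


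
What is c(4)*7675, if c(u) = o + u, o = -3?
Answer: 7675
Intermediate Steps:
c(u) = -3 + u
c(4)*7675 = (-3 + 4)*7675 = 1*7675 = 7675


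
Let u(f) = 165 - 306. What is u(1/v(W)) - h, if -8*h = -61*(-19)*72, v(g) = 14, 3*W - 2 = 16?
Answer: 10290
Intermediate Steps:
W = 6 (W = ⅔ + (⅓)*16 = ⅔ + 16/3 = 6)
u(f) = -141
h = -10431 (h = -(-61*(-19))*72/8 = -1159*72/8 = -⅛*83448 = -10431)
u(1/v(W)) - h = -141 - 1*(-10431) = -141 + 10431 = 10290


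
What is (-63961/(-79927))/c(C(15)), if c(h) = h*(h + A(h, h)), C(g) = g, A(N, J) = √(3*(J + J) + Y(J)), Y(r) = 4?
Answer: 63961/10470437 - 63961*√94/157056555 ≈ 0.0021603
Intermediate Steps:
A(N, J) = √(4 + 6*J) (A(N, J) = √(3*(J + J) + 4) = √(3*(2*J) + 4) = √(6*J + 4) = √(4 + 6*J))
c(h) = h*(h + √(4 + 6*h))
(-63961/(-79927))/c(C(15)) = (-63961/(-79927))/((15*(15 + √(4 + 6*15)))) = (-63961*(-1/79927))/((15*(15 + √(4 + 90)))) = 63961/(79927*((15*(15 + √94)))) = 63961/(79927*(225 + 15*√94))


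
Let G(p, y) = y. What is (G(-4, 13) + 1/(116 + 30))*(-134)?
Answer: -127233/73 ≈ -1742.9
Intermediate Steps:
(G(-4, 13) + 1/(116 + 30))*(-134) = (13 + 1/(116 + 30))*(-134) = (13 + 1/146)*(-134) = (1899/146)*(-134) = -127233/73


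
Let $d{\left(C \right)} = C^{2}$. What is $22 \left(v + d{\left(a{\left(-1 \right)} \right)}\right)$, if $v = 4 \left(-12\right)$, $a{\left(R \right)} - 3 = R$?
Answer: $-968$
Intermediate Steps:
$a{\left(R \right)} = 3 + R$
$v = -48$
$22 \left(v + d{\left(a{\left(-1 \right)} \right)}\right) = 22 \left(-48 + \left(3 - 1\right)^{2}\right) = 22 \left(-48 + 2^{2}\right) = 22 \left(-48 + 4\right) = 22 \left(-44\right) = -968$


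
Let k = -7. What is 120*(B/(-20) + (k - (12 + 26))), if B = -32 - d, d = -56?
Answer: -5544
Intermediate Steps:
B = 24 (B = -32 - 1*(-56) = -32 + 56 = 24)
120*(B/(-20) + (k - (12 + 26))) = 120*(24/(-20) + (-7 - (12 + 26))) = 120*(24*(-1/20) + (-7 - 1*38)) = 120*(-6/5 + (-7 - 38)) = 120*(-6/5 - 45) = 120*(-231/5) = -5544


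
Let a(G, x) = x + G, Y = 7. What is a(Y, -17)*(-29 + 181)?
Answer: -1520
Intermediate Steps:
a(G, x) = G + x
a(Y, -17)*(-29 + 181) = (7 - 17)*(-29 + 181) = -10*152 = -1520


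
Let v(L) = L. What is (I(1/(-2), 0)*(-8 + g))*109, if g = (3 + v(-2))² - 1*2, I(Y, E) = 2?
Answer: -1962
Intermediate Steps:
g = -1 (g = (3 - 2)² - 1*2 = 1² - 2 = 1 - 2 = -1)
(I(1/(-2), 0)*(-8 + g))*109 = (2*(-8 - 1))*109 = (2*(-9))*109 = -18*109 = -1962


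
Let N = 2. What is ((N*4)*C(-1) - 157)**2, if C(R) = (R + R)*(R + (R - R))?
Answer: 19881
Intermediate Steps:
C(R) = 2*R**2 (C(R) = (2*R)*(R + 0) = (2*R)*R = 2*R**2)
((N*4)*C(-1) - 157)**2 = ((2*4)*(2*(-1)**2) - 157)**2 = (8*(2*1) - 157)**2 = (8*2 - 157)**2 = (16 - 157)**2 = (-141)**2 = 19881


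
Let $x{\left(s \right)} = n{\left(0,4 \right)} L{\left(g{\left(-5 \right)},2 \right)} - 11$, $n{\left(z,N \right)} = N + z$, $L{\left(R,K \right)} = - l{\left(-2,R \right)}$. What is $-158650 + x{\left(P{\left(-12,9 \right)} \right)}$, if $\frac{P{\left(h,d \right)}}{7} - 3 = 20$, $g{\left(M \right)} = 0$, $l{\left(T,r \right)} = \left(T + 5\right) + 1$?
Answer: $-158677$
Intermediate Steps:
$l{\left(T,r \right)} = 6 + T$ ($l{\left(T,r \right)} = \left(5 + T\right) + 1 = 6 + T$)
$P{\left(h,d \right)} = 161$ ($P{\left(h,d \right)} = 21 + 7 \cdot 20 = 21 + 140 = 161$)
$L{\left(R,K \right)} = -4$ ($L{\left(R,K \right)} = - (6 - 2) = \left(-1\right) 4 = -4$)
$x{\left(s \right)} = -27$ ($x{\left(s \right)} = \left(4 + 0\right) \left(-4\right) - 11 = 4 \left(-4\right) - 11 = -16 - 11 = -27$)
$-158650 + x{\left(P{\left(-12,9 \right)} \right)} = -158650 - 27 = -158677$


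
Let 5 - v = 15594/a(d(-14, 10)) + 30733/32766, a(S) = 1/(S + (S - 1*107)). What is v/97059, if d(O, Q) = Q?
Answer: 44453044445/3180235194 ≈ 13.978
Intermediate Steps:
a(S) = 1/(-107 + 2*S) (a(S) = 1/(S + (S - 107)) = 1/(S + (-107 + S)) = 1/(-107 + 2*S))
v = 44453044445/32766 (v = 5 - (15594/(1/(-107 + 2*10)) + 30733/32766) = 5 - (15594/(1/(-107 + 20)) + 30733*(1/32766)) = 5 - (15594/(1/(-87)) + 30733/32766) = 5 - (15594/(-1/87) + 30733/32766) = 5 - (15594*(-87) + 30733/32766) = 5 - (-1356678 + 30733/32766) = 5 - 1*(-44452880615/32766) = 5 + 44452880615/32766 = 44453044445/32766 ≈ 1.3567e+6)
v/97059 = (44453044445/32766)/97059 = (44453044445/32766)*(1/97059) = 44453044445/3180235194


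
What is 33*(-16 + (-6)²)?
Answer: 660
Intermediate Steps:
33*(-16 + (-6)²) = 33*(-16 + 36) = 33*20 = 660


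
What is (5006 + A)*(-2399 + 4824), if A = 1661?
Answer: 16167475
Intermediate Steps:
(5006 + A)*(-2399 + 4824) = (5006 + 1661)*(-2399 + 4824) = 6667*2425 = 16167475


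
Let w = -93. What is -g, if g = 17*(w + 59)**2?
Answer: -19652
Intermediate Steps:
g = 19652 (g = 17*(-93 + 59)**2 = 17*(-34)**2 = 17*1156 = 19652)
-g = -1*19652 = -19652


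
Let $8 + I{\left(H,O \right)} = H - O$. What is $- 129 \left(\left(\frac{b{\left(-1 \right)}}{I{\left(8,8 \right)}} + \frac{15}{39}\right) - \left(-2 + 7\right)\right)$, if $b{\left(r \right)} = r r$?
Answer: $\frac{63597}{104} \approx 611.51$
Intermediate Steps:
$I{\left(H,O \right)} = -8 + H - O$ ($I{\left(H,O \right)} = -8 + \left(H - O\right) = -8 + H - O$)
$b{\left(r \right)} = r^{2}$
$- 129 \left(\left(\frac{b{\left(-1 \right)}}{I{\left(8,8 \right)}} + \frac{15}{39}\right) - \left(-2 + 7\right)\right) = - 129 \left(\left(\frac{\left(-1\right)^{2}}{-8 + 8 - 8} + \frac{15}{39}\right) - \left(-2 + 7\right)\right) = - 129 \left(\left(1 \frac{1}{-8 + 8 - 8} + 15 \cdot \frac{1}{39}\right) - 5\right) = - 129 \left(\left(1 \frac{1}{-8} + \frac{5}{13}\right) - 5\right) = - 129 \left(\left(1 \left(- \frac{1}{8}\right) + \frac{5}{13}\right) - 5\right) = - 129 \left(\left(- \frac{1}{8} + \frac{5}{13}\right) - 5\right) = - 129 \left(\frac{27}{104} - 5\right) = \left(-129\right) \left(- \frac{493}{104}\right) = \frac{63597}{104}$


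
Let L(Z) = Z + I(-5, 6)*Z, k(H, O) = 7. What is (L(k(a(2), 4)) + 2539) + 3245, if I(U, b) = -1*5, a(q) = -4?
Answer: 5756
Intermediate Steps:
I(U, b) = -5
L(Z) = -4*Z (L(Z) = Z - 5*Z = -4*Z)
(L(k(a(2), 4)) + 2539) + 3245 = (-4*7 + 2539) + 3245 = (-28 + 2539) + 3245 = 2511 + 3245 = 5756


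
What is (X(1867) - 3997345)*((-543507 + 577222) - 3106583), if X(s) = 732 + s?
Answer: 12275327151528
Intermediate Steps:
(X(1867) - 3997345)*((-543507 + 577222) - 3106583) = ((732 + 1867) - 3997345)*((-543507 + 577222) - 3106583) = (2599 - 3997345)*(33715 - 3106583) = -3994746*(-3072868) = 12275327151528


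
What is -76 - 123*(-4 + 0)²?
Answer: -2044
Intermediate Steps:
-76 - 123*(-4 + 0)² = -76 - 123*(-4)² = -76 - 123*16 = -76 - 1968 = -2044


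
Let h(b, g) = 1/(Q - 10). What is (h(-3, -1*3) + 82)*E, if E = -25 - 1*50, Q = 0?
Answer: -12285/2 ≈ -6142.5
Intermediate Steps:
h(b, g) = -1/10 (h(b, g) = 1/(0 - 10) = 1/(-10) = -1/10)
E = -75 (E = -25 - 50 = -75)
(h(-3, -1*3) + 82)*E = (-1/10 + 82)*(-75) = (819/10)*(-75) = -12285/2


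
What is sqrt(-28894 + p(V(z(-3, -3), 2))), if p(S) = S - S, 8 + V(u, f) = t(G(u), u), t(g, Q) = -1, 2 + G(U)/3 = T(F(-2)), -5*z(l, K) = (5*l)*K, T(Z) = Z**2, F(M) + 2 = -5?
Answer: I*sqrt(28894) ≈ 169.98*I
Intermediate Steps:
F(M) = -7 (F(M) = -2 - 5 = -7)
z(l, K) = -K*l (z(l, K) = -5*l*K/5 = -K*l)
G(U) = 141 (G(U) = -6 + 3*(-7)**2 = -6 + 3*49 = -6 + 147 = 141)
V(u, f) = -9 (V(u, f) = -8 - 1 = -9)
p(S) = 0
sqrt(-28894 + p(V(z(-3, -3), 2))) = sqrt(-28894 + 0) = sqrt(-28894) = I*sqrt(28894)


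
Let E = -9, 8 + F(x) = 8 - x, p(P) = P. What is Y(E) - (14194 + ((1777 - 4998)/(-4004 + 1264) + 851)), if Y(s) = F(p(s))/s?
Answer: -41229261/2740 ≈ -15047.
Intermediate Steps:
F(x) = -x (F(x) = -8 + (8 - x) = -x)
Y(s) = -1 (Y(s) = (-s)/s = -1)
Y(E) - (14194 + ((1777 - 4998)/(-4004 + 1264) + 851)) = -1 - (14194 + ((1777 - 4998)/(-4004 + 1264) + 851)) = -1 - (14194 + (-3221/(-2740) + 851)) = -1 - (14194 + (-3221*(-1/2740) + 851)) = -1 - (14194 + (3221/2740 + 851)) = -1 - (14194 + 2334961/2740) = -1 - 1*41226521/2740 = -1 - 41226521/2740 = -41229261/2740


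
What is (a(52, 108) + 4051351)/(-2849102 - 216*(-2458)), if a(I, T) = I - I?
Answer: -4051351/2318174 ≈ -1.7476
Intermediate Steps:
a(I, T) = 0
(a(52, 108) + 4051351)/(-2849102 - 216*(-2458)) = (0 + 4051351)/(-2849102 - 216*(-2458)) = 4051351/(-2849102 + 530928) = 4051351/(-2318174) = 4051351*(-1/2318174) = -4051351/2318174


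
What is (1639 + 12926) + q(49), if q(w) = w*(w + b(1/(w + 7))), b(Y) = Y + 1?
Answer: 136127/8 ≈ 17016.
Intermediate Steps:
b(Y) = 1 + Y
q(w) = w*(1 + w + 1/(7 + w)) (q(w) = w*(w + (1 + 1/(w + 7))) = w*(w + (1 + 1/(7 + w))) = w*(1 + w + 1/(7 + w)))
(1639 + 12926) + q(49) = (1639 + 12926) + 49*(8 + 49 + 49*(7 + 49))/(7 + 49) = 14565 + 49*(8 + 49 + 49*56)/56 = 14565 + 49*(1/56)*(8 + 49 + 2744) = 14565 + 49*(1/56)*2801 = 14565 + 19607/8 = 136127/8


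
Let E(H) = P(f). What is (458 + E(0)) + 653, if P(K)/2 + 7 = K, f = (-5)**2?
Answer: 1147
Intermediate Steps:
f = 25
P(K) = -14 + 2*K
E(H) = 36 (E(H) = -14 + 2*25 = -14 + 50 = 36)
(458 + E(0)) + 653 = (458 + 36) + 653 = 494 + 653 = 1147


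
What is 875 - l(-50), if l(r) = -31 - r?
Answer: 856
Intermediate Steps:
875 - l(-50) = 875 - (-31 - 1*(-50)) = 875 - (-31 + 50) = 875 - 1*19 = 875 - 19 = 856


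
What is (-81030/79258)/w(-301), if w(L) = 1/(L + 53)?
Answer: 10047720/39629 ≈ 253.54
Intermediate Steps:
w(L) = 1/(53 + L)
(-81030/79258)/w(-301) = (-81030/79258)/(1/(53 - 301)) = (-81030*1/79258)/(1/(-248)) = -40515/(39629*(-1/248)) = -40515/39629*(-248) = 10047720/39629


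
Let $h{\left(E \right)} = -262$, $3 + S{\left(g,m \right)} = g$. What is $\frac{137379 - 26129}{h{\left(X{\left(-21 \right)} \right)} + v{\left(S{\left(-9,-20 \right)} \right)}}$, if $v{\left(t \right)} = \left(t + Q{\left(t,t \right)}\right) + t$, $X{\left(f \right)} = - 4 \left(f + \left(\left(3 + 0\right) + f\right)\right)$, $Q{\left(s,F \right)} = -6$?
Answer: $- \frac{55625}{146} \approx -380.99$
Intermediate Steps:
$S{\left(g,m \right)} = -3 + g$
$X{\left(f \right)} = -12 - 8 f$ ($X{\left(f \right)} = - 4 \left(f + \left(3 + f\right)\right) = - 4 \left(3 + 2 f\right) = -12 - 8 f$)
$v{\left(t \right)} = -6 + 2 t$ ($v{\left(t \right)} = \left(t - 6\right) + t = \left(-6 + t\right) + t = -6 + 2 t$)
$\frac{137379 - 26129}{h{\left(X{\left(-21 \right)} \right)} + v{\left(S{\left(-9,-20 \right)} \right)}} = \frac{137379 - 26129}{-262 + \left(-6 + 2 \left(-3 - 9\right)\right)} = \frac{111250}{-262 + \left(-6 + 2 \left(-12\right)\right)} = \frac{111250}{-262 - 30} = \frac{111250}{-292} = 111250 \left(- \frac{1}{292}\right) = - \frac{55625}{146}$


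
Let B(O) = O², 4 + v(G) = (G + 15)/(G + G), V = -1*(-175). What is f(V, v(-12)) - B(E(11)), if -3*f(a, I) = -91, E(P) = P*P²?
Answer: -5314592/3 ≈ -1.7715e+6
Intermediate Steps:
E(P) = P³
V = 175
v(G) = -4 + (15 + G)/(2*G) (v(G) = -4 + (G + 15)/(G + G) = -4 + (15 + G)/((2*G)) = -4 + (15 + G)*(1/(2*G)) = -4 + (15 + G)/(2*G))
f(a, I) = 91/3 (f(a, I) = -⅓*(-91) = 91/3)
f(V, v(-12)) - B(E(11)) = 91/3 - (11³)² = 91/3 - 1*1331² = 91/3 - 1*1771561 = 91/3 - 1771561 = -5314592/3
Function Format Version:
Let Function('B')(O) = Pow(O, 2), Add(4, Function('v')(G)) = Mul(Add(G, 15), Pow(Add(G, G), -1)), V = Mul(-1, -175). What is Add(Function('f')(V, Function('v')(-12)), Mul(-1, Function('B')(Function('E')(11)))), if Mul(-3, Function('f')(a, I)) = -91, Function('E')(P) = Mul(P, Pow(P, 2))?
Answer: Rational(-5314592, 3) ≈ -1.7715e+6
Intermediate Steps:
Function('E')(P) = Pow(P, 3)
V = 175
Function('v')(G) = Add(-4, Mul(Rational(1, 2), Pow(G, -1), Add(15, G))) (Function('v')(G) = Add(-4, Mul(Add(G, 15), Pow(Add(G, G), -1))) = Add(-4, Mul(Add(15, G), Pow(Mul(2, G), -1))) = Add(-4, Mul(Add(15, G), Mul(Rational(1, 2), Pow(G, -1)))) = Add(-4, Mul(Rational(1, 2), Pow(G, -1), Add(15, G))))
Function('f')(a, I) = Rational(91, 3) (Function('f')(a, I) = Mul(Rational(-1, 3), -91) = Rational(91, 3))
Add(Function('f')(V, Function('v')(-12)), Mul(-1, Function('B')(Function('E')(11)))) = Add(Rational(91, 3), Mul(-1, Pow(Pow(11, 3), 2))) = Add(Rational(91, 3), Mul(-1, Pow(1331, 2))) = Add(Rational(91, 3), Mul(-1, 1771561)) = Add(Rational(91, 3), -1771561) = Rational(-5314592, 3)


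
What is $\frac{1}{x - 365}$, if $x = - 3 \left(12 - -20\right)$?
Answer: $- \frac{1}{461} \approx -0.0021692$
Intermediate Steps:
$x = -96$ ($x = - 3 \left(12 + 20\right) = \left(-3\right) 32 = -96$)
$\frac{1}{x - 365} = \frac{1}{-96 - 365} = \frac{1}{-461} = - \frac{1}{461}$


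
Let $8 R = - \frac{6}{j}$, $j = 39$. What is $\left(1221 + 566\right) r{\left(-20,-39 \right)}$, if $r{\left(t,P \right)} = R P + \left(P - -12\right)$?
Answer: $- \frac{187635}{4} \approx -46909.0$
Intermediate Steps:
$R = - \frac{1}{52}$ ($R = \frac{\left(-6\right) \frac{1}{39}}{8} = \frac{1}{8} \left(- \frac{2}{13}\right) = - \frac{1}{52} \approx -0.019231$)
$r{\left(t,P \right)} = 12 + \frac{51 P}{52}$ ($r{\left(t,P \right)} = - \frac{P}{52} + \left(P - -12\right) = - \frac{P}{52} + \left(P + 12\right) = - \frac{P}{52} + \left(12 + P\right) = 12 + \frac{51 P}{52}$)
$\left(1221 + 566\right) r{\left(-20,-39 \right)} = \left(1221 + 566\right) \left(12 + \frac{51}{52} \left(-39\right)\right) = 1787 \left(12 - \frac{153}{4}\right) = 1787 \left(- \frac{105}{4}\right) = - \frac{187635}{4}$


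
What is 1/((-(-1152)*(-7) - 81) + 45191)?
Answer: 1/37046 ≈ 2.6993e-5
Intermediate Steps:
1/((-(-1152)*(-7) - 81) + 45191) = 1/((-128*63 - 81) + 45191) = 1/((-8064 - 81) + 45191) = 1/(-8145 + 45191) = 1/37046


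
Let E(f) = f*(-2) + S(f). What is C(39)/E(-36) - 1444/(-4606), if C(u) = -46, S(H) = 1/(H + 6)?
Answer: -1619342/4972177 ≈ -0.32568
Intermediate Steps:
S(H) = 1/(6 + H)
E(f) = 1/(6 + f) - 2*f (E(f) = f*(-2) + 1/(6 + f) = -2*f + 1/(6 + f) = 1/(6 + f) - 2*f)
C(39)/E(-36) - 1444/(-4606) = -46*(6 - 36)/(1 - 2*(-36)*(6 - 36)) - 1444/(-4606) = -46*(-30/(1 - 2*(-36)*(-30))) - 1444*(-1/4606) = -46*(-30/(1 - 2160)) + 722/2303 = -46/((-1/30*(-2159))) + 722/2303 = -46/2159/30 + 722/2303 = -46*30/2159 + 722/2303 = -1380/2159 + 722/2303 = -1619342/4972177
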